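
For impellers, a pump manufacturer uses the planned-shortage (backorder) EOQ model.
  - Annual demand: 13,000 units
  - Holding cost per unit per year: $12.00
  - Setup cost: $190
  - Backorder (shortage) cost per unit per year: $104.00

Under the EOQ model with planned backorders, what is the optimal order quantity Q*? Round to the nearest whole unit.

Basic EOQ = √(2·13,000·190/12) = 641.613
Backorder adjustment √((H+b)/b) = √((12+104)/104) = 1.0561
Q* = 641.613 × 1.0561 ≈ 677.62

678 units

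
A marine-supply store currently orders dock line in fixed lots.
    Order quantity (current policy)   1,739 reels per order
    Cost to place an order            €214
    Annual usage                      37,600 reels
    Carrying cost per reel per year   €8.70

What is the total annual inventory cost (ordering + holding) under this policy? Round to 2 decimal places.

€12,191.68

Orders/yr = 37,600/1,739 = 21.622; ordering cost = 21.622 × €214 = €4,627.03
Average inventory = 1,739/2 = 869.5; holding cost = 869.5 × €8.7 = €7,564.65
Total = €4,627.03 + €7,564.65 = €12,191.68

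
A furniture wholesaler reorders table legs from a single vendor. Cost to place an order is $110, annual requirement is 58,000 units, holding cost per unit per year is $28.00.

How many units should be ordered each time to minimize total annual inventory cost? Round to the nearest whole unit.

EOQ = √(2DS/H) = √(2 × 58,000 × 110 / 28)
    = √(455,714.29) ≈ 675.07

675 units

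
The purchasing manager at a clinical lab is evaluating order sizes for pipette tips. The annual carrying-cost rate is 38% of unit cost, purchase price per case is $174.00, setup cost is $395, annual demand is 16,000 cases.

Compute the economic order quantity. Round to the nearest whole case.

437 cases

Holding cost per case per year: H = 38% × $174 = $66.1200
Optimal lot size Q* = (2 × 16,000 × $395 / $66.12)^½ ≈ 437.23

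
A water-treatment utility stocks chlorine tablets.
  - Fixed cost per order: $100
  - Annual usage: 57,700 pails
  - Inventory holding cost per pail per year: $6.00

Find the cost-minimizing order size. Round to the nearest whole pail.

1,387 pails

2DS/H = 2·57,700·100/6 = 1,923,333.33
EOQ = √1,923,333.33 ≈ 1,386.84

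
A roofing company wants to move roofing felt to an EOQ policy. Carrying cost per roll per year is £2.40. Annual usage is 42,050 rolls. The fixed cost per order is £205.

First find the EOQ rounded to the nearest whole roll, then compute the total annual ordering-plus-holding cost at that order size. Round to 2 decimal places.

£6,432.51

2DS/H = 2·42,050·205/2.4 = 7,183,541.67
EOQ = √7,183,541.67 ≈ 2,680.21 → Q = 2,680 rolls
Orders/yr = 42,050/2,680 = 15.690; ordering cost = 15.690 × £205 = £3,216.51
Average inventory = 2,680/2 = 1340; holding cost = 1340 × £2.4 = £3,216.00
Total = £3,216.51 + £3,216.00 = £6,432.51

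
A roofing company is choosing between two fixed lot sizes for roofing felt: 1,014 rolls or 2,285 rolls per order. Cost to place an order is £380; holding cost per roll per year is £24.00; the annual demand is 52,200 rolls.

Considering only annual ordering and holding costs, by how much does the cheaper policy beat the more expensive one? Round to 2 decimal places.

£4,370.83

Annual cost at Q: ordering D·S/Q plus holding Q·H/2.
TC(1,014) = (52,200/1,014)×380 + (1,014/2)×24 = £31,730.13
TC(2,285) = (52,200/2,285)×380 + (2,285/2)×24 = £36,100.96
|ΔTC| = |£31,730.13 − £36,100.96| = £4,370.83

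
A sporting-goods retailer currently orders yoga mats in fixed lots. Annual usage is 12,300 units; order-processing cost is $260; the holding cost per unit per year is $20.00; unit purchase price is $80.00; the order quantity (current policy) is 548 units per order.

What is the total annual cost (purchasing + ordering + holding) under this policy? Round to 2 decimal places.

$995,315.77

Orders/yr = 12,300/548 = 22.445; ordering cost = 22.445 × $260 = $5,835.77
Average inventory = 548/2 = 274; holding cost = 274 × $20 = $5,480.00
Purchase cost = D·C = 12,300 × 80 = $984,000.00
Total = $5,835.77 + $5,480.00 + $984,000.00 = $995,315.77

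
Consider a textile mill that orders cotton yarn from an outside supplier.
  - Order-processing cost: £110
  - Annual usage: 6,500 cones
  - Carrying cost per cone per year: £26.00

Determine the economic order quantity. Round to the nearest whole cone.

Q* = √(2·D·S / H) = √(2·6,500·110 / 26) = √55,000.0 ≈ 234.52

235 cones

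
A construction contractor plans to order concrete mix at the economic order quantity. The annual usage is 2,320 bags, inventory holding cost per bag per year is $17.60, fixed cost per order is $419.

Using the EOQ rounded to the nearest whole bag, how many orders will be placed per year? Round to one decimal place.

Q* = √(2·D·S / H) = √(2·2,320·419 / 17.6) = √110,463.6 ≈ 332.36 → Q = 332
N = D/Q = 2,320/332 ≈ 6.988 orders/yr

7.0 orders per year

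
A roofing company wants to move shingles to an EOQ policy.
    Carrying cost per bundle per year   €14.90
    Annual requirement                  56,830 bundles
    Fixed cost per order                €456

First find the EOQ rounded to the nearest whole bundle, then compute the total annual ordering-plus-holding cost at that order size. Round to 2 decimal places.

2DS/H = 2·56,830·456/14.9 = 3,478,453.69
EOQ = √3,478,453.69 ≈ 1,865.06 → Q = 1,865 bundles
Orders/yr = 56,830/1,865 = 30.472; ordering cost = 30.472 × €456 = €13,895.16
Average inventory = 1,865/2 = 932.5; holding cost = 932.5 × €14.9 = €13,894.25
Total = €13,895.16 + €13,894.25 = €27,789.41

€27,789.41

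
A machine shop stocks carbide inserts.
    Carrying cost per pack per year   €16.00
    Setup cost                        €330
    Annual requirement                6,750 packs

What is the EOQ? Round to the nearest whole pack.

EOQ = √(2DS/H) = √(2 × 6,750 × 330 / 16)
    = √(278,437.50) ≈ 527.67

528 packs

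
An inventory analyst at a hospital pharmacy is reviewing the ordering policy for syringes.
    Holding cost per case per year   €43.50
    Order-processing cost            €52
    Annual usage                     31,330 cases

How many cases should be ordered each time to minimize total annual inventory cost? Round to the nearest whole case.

274 cases

2DS/H = 2·31,330·52/43.5 = 74,903.91
EOQ = √74,903.91 ≈ 273.69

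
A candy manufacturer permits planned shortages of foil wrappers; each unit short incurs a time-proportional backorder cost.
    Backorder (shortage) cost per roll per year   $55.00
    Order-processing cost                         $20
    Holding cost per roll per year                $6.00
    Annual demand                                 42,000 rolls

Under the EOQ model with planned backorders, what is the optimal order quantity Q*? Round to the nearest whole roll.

557 rolls

Basic EOQ = √(2·42,000·20/6) = 529.150
Backorder adjustment √((H+b)/b) = √((6+55)/55) = 1.0531
Q* = 529.150 × 1.0531 ≈ 557.27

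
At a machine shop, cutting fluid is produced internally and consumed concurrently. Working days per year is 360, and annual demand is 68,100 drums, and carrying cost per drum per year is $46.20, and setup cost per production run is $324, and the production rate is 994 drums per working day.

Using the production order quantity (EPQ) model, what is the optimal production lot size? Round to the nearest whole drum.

d = 68,100/360 = 189.1667 drums/day;  effective holding cost H(1 − d/p) = 46.2·(1 − 189.1667/994) = 37.40775
Q* = √(2DS / H_eff) = √(2·68,100·324 / 37.40775) ≈ 1,086.13

1,086 drums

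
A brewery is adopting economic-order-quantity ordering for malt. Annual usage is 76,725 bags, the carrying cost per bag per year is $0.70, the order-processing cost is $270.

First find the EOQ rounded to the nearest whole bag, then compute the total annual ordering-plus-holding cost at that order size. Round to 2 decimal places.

$5,385.36

2DS/H = 2·76,725·270/0.7 = 59,187,857.14
EOQ = √59,187,857.14 ≈ 7,693.36 → Q = 7,693 bags
Ordering: D/Q × S = 76,725/7,693 × $270 = $2,692.81
Holding:  Q/2 × H = 7,693/2 × $0.7 = $2,692.55
Total = $2,692.81 + $2,692.55 = $5,385.36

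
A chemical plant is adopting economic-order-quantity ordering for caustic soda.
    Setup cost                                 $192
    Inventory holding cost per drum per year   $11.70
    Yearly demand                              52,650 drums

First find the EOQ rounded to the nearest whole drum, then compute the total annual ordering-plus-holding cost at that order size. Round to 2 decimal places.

Q* = √(2·D·S / H) = √(2·52,650·192 / 11.7) = √1,728,000.0 ≈ 1,314.53 → Q = 1,315 drums
Annual ordering cost = (D/Q)·S = (52,650/1,315) × 192 = $7,687.30
Annual holding cost  = (Q/2)·H = (1,315/2) × 11.7 = $7,692.75
Total = $7,687.30 + $7,692.75 = $15,380.05

$15,380.05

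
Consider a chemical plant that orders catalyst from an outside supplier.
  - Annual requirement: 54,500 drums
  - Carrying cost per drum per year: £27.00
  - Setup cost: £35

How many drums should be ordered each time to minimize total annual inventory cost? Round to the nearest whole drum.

376 drums

Optimal lot size Q* = (2 × 54,500 × £35 / £27)^½ ≈ 375.89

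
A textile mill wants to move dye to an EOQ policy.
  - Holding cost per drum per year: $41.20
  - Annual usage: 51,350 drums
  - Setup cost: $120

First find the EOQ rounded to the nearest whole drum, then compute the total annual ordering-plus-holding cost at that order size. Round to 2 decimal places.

2DS/H = 2·51,350·120/41.2 = 299,126.21
EOQ = √299,126.21 ≈ 546.92 → Q = 547 drums
Annual ordering cost = (D/Q)·S = (51,350/547) × 120 = $11,265.08
Annual holding cost  = (Q/2)·H = (547/2) × 41.2 = $11,268.20
Total = $11,265.08 + $11,268.20 = $22,533.28

$22,533.28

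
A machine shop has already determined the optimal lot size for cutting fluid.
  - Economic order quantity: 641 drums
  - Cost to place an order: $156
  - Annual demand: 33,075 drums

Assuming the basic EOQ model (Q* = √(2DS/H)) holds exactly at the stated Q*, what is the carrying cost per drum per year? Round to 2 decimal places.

Since Q* = (2DS/H)^½, squaring gives Q*²·H = 2DS.
H = 2DS / Q² = 2 × 33,075 × 156 / 641² = 25.1153

$25.12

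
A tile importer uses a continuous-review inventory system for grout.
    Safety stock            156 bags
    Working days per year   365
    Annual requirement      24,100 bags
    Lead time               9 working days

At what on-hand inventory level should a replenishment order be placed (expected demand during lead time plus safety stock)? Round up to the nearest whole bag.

Daily demand d = 24,100 / 365 = 66.027 bags/day
Demand during lead time = 66.027 × 9 = 594.25
Reorder point = 594.25 + 156 = 750.25 → round up

751 bags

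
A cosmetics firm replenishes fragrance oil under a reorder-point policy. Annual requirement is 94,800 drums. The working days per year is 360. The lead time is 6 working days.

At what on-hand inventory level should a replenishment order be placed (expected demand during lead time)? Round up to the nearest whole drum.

1,580 drums

Daily demand d = 94,800 / 360 = 263.333 drums/day
Demand during lead time = 263.333 × 6 = 1,580.00
Reorder point = 1,580.00 → round up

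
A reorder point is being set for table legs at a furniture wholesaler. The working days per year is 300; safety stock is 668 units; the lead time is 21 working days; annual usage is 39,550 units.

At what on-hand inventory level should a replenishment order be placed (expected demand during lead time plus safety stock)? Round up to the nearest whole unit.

Daily demand d = 39,550 / 300 = 131.833 units/day
Demand during lead time = 131.833 × 21 = 2,768.50
Reorder point = 2,768.50 + 668 = 3,436.50 → round up

3,437 units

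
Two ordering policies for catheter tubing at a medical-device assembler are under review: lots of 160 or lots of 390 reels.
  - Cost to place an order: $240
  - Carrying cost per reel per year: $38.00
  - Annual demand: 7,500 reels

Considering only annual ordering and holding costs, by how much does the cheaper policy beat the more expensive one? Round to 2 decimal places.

Annual cost at Q: ordering D·S/Q plus holding Q·H/2.
TC(160) = (7,500/160)×240 + (160/2)×38 = $14,290.00
TC(390) = (7,500/390)×240 + (390/2)×38 = $12,025.38
|ΔTC| = |$14,290.00 − $12,025.38| = $2,264.62

$2,264.62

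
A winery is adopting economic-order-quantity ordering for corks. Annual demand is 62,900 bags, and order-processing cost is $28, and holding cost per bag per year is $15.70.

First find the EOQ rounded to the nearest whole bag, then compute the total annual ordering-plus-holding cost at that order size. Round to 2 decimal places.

Optimal lot size Q* = (2 × 62,900 × $28 / $15.7)^½ ≈ 473.66 → Q = 474 bags
Orders/yr = 62,900/474 = 132.700; ordering cost = 132.700 × $28 = $3,715.61
Average inventory = 474/2 = 237; holding cost = 237 × $15.7 = $3,720.90
Total = $3,715.61 + $3,720.90 = $7,436.51

$7,436.51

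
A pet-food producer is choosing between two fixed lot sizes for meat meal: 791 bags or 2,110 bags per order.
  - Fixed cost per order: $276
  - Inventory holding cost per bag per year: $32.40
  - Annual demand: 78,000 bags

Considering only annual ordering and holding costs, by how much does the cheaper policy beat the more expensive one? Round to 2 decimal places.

For each Q, cost = (D/Q)·S + (Q/2)·H.
TC(791) = (78,000/791)×276 + (791/2)×32.4 = $40,030.38
TC(2,110) = (78,000/2,110)×276 + (2,110/2)×32.4 = $44,384.84
|ΔTC| = |$40,030.38 − $44,384.84| = $4,354.46

$4,354.46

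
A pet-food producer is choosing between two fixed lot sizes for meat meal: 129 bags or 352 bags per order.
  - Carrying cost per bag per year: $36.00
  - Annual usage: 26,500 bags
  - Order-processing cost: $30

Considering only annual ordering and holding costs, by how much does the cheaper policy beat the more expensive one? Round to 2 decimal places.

$109.73

Annual cost at Q: ordering D·S/Q plus holding Q·H/2.
TC(129) = (26,500/129)×30 + (129/2)×36 = $8,484.79
TC(352) = (26,500/352)×30 + (352/2)×36 = $8,594.52
Lots of 129 are cheaper by $109.73.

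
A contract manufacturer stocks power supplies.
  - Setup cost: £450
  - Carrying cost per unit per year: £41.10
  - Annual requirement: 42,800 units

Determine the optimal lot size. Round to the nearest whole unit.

Optimal lot size Q* = (2 × 42,800 × £450 / £41.1)^½ ≈ 968.10

968 units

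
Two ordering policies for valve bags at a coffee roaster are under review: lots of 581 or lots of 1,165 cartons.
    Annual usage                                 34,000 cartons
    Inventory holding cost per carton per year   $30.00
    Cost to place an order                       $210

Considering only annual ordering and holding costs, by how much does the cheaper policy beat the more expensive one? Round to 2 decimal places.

Annual cost at Q: ordering D·S/Q plus holding Q·H/2.
TC(581) = (34,000/581)×210 + (581/2)×30 = $21,004.16
TC(1,165) = (34,000/1,165)×210 + (1,165/2)×30 = $23,603.76
|ΔTC| = |$21,004.16 − $23,603.76| = $2,599.60

$2,599.60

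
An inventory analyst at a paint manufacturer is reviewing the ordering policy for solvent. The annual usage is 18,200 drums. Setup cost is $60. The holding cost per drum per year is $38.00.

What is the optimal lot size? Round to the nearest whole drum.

Optimal lot size Q* = (2 × 18,200 × $60 / $38)^½ ≈ 239.74

240 drums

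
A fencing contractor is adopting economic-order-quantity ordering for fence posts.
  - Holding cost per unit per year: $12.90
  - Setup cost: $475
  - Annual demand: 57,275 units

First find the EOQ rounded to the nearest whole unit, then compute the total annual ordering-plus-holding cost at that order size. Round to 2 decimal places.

$26,493.49

2DS/H = 2·57,275·475/12.9 = 4,217,926.36
EOQ = √4,217,926.36 ≈ 2,053.76 → Q = 2,054 units
Orders/yr = 57,275/2,054 = 27.885; ordering cost = 27.885 × $475 = $13,245.19
Average inventory = 2,054/2 = 1027; holding cost = 1027 × $12.9 = $13,248.30
Total = $13,245.19 + $13,248.30 = $26,493.49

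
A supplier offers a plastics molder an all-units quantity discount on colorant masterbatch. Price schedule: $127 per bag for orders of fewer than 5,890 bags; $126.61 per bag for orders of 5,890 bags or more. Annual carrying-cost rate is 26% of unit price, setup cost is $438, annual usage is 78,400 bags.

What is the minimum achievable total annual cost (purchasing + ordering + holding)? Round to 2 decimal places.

H₁ = 26%×$127 = $33.0200;  H₂ = 26%×$126.61 = $32.9186
EOQ₁ = √(2×78,400×438/33.0200) = 1,442.19  (< 5,890, feasible at tier 1)
EOQ₂ = √(2×78,400×438/32.9186) = 1,444.41  (< 5,890 → use Q = 5,890 at tier-2 price)
TC(tier 1 (EOQ₁), Q≈1,442.2) = $10,004,421.01
TC(tier 2, Q≈5,890.0) = $10,028,999.36
Minimum at tier 1 (EOQ₁): $10,004,421.01

$10,004,421.01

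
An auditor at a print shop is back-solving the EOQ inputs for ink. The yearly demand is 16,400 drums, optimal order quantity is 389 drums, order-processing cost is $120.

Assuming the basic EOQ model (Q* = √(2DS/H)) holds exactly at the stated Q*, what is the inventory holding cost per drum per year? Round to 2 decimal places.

$26.01

Since Q* = (2DS/H)^½, squaring gives Q*²·H = 2DS.
H = 2DS / Q² = 2 × 16,400 × 120 / 389² = 26.0109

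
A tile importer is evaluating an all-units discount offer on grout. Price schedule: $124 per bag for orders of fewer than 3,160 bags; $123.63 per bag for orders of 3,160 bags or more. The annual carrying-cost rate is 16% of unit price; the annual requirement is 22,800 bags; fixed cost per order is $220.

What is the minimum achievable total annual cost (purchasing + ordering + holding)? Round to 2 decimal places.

$2,841,307.97

H₁ = 16%×$124 = $19.8400;  H₂ = 16%×$123.63 = $19.7808
EOQ₁ = √(2×22,800×220/19.8400) = 711.09  (< 3,160, feasible at tier 1)
EOQ₂ = √(2×22,800×220/19.7808) = 712.15  (< 3,160 → use Q = 3,160 at tier-2 price)
TC(tier 1 (EOQ₁), Q≈711.1) = $2,841,307.97
TC(tier 2, Q≈3,160.0) = $2,851,605.01
Minimum at tier 1 (EOQ₁): $2,841,307.97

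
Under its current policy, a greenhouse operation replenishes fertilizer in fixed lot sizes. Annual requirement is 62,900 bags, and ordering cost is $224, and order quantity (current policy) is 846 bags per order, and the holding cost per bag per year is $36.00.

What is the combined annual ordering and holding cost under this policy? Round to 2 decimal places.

Ordering: D/Q × S = 62,900/846 × $224 = $16,654.37
Holding:  Q/2 × H = 846/2 × $36 = $15,228.00
Total = $16,654.37 + $15,228.00 = $31,882.37

$31,882.37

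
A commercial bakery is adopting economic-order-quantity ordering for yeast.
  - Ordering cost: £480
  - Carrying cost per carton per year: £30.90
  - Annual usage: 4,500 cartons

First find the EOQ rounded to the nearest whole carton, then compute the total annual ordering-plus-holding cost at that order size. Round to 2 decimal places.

2DS/H = 2·4,500·480/30.9 = 139,805.83
EOQ = √139,805.83 ≈ 373.91 → Q = 374 cartons
Ordering: D/Q × S = 4,500/374 × £480 = £5,775.40
Holding:  Q/2 × H = 374/2 × £30.9 = £5,778.30
Total = £5,775.40 + £5,778.30 = £11,553.70

£11,553.70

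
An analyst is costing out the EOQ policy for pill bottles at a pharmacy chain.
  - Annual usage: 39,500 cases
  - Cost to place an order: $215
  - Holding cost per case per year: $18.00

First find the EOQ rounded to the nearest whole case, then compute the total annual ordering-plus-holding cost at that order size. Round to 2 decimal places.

Q* = √(2·D·S / H) = √(2·39,500·215 / 18) = √943,611.1 ≈ 971.40 → Q = 971 cases
Annual ordering cost = (D/Q)·S = (39,500/971) × 215 = $8,746.14
Annual holding cost  = (Q/2)·H = (971/2) × 18 = $8,739.00
Total = $8,746.14 + $8,739.00 = $17,485.14

$17,485.14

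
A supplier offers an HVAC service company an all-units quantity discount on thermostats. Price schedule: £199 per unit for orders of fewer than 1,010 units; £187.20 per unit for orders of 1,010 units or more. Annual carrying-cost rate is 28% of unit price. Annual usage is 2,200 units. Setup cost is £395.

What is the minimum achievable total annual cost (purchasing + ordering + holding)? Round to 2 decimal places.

H₁ = 28%×£199 = £55.7200;  H₂ = 28%×£187.20 = £52.4160
EOQ₁ = √(2×2,200×395/55.7200) = 176.61  (< 1,010, feasible at tier 1)
EOQ₂ = √(2×2,200×395/52.4160) = 182.09  (< 1,010 → use Q = 1,010 at tier-2 price)
TC(tier 1 (EOQ₁), Q≈176.6) = £447,640.80
TC(tier 2, Q≈1,010.0) = £439,170.48
Minimum at tier 2: £439,170.48

£439,170.48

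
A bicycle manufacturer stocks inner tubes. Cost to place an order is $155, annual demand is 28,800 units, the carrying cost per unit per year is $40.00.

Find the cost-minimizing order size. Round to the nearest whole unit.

472 units

2DS/H = 2·28,800·155/40 = 223,200.00
EOQ = √223,200.00 ≈ 472.44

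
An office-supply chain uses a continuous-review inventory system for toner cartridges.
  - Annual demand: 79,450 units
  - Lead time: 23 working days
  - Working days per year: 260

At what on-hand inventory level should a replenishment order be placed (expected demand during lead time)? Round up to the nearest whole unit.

Daily demand d = 79,450 / 260 = 305.577 units/day
Demand during lead time = 305.577 × 23 = 7,028.27
Reorder point = 7,028.27 → round up

7,029 units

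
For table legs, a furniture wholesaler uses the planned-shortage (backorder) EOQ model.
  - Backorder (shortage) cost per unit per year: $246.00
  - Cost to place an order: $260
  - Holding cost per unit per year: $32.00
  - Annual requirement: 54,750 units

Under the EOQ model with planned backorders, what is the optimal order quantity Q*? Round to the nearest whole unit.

Basic EOQ = √(2·54,750·260/32) = 943.232
Backorder adjustment √((H+b)/b) = √((32+246)/246) = 1.0631
Q* = 943.232 × 1.0631 ≈ 1,002.71

1,003 units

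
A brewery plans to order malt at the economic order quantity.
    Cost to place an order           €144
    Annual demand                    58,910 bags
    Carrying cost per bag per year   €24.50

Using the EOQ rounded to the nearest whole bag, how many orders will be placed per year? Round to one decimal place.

70.8 orders per year

EOQ = √(2DS/H) = √(2 × 58,910 × 144 / 24.5)
    = √(692,493.06) ≈ 832.16 → Q = 832
N = D/Q = 58,910/832 ≈ 70.805 orders/yr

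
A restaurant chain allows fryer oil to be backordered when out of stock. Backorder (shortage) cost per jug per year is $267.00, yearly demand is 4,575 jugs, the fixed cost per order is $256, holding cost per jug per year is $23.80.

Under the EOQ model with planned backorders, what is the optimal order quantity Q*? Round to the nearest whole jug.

327 jugs

Q* = √(2DS/H) · √((H + b)/b)
   = √(2 × 4,575 × 256 / 23.8) · √((23.8 + 267) / 267)
   = 313.720 × 1.0436 ≈ 327.40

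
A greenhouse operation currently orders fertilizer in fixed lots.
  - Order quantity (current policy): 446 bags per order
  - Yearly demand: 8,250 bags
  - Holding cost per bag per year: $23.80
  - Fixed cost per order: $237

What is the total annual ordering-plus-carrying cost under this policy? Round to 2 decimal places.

Annual ordering cost = (D/Q)·S = (8,250/446) × 237 = $4,383.97
Annual holding cost  = (Q/2)·H = (446/2) × 23.8 = $5,307.40
Total = $4,383.97 + $5,307.40 = $9,691.37

$9,691.37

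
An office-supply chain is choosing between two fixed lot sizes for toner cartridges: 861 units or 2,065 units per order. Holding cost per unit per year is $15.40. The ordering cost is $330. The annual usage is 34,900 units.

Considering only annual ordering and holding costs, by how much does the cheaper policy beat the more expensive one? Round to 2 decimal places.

$1,471.73

TC(Q) = (D/Q)S + (Q/2)H
TC(861) = (34,900/861)×330 + (861/2)×15.4 = $20,006.01
TC(2,065) = (34,900/2,065)×330 + (2,065/2)×15.4 = $21,477.74
Lots of 861 are cheaper by $1,471.73.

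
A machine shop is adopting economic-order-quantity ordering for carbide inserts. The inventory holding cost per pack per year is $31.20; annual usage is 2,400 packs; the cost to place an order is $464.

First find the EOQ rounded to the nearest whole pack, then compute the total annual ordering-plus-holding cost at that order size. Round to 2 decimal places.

EOQ = √(2DS/H) = √(2 × 2,400 × 464 / 31.2)
    = √(71,384.62) ≈ 267.18 → Q = 267 packs
Orders/yr = 2,400/267 = 8.989; ordering cost = 8.989 × $464 = $4,170.79
Average inventory = 267/2 = 133.5; holding cost = 133.5 × $31.2 = $4,165.20
Total = $4,170.79 + $4,165.20 = $8,335.99

$8,335.99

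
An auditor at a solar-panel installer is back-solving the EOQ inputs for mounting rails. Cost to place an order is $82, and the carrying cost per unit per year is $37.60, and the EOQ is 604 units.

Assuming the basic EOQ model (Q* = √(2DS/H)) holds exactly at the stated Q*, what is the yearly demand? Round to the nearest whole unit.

83,641 units per year

Since Q* = (2DS/H)^½, squaring gives Q*²·H = 2DS.
D = Q²H / (2S) = 604² × 37.6 / (2 × 82) = 83,640.74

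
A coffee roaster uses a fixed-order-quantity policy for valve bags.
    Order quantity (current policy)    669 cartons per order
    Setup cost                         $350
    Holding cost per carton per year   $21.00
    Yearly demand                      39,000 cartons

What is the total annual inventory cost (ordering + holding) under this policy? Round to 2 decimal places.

Annual ordering cost = (D/Q)·S = (39,000/669) × 350 = $20,403.59
Annual holding cost  = (Q/2)·H = (669/2) × 21 = $7,024.50
Total = $20,403.59 + $7,024.50 = $27,428.09

$27,428.09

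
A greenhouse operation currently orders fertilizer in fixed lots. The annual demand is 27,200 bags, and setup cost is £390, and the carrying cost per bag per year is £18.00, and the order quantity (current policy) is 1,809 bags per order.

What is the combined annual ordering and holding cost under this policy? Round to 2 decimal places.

Orders/yr = 27,200/1,809 = 15.036; ordering cost = 15.036 × £390 = £5,864.01
Average inventory = 1,809/2 = 904.5; holding cost = 904.5 × £18 = £16,281.00
Total = £5,864.01 + £16,281.00 = £22,145.01

£22,145.01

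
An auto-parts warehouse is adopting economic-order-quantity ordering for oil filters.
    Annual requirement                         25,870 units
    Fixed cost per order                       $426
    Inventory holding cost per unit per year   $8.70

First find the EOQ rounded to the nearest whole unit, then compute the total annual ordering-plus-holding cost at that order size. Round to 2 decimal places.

$13,847.70

Optimal lot size Q* = (2 × 25,870 × $426 / $8.7)^½ ≈ 1,591.69 → Q = 1,592 units
Annual ordering cost = (D/Q)·S = (25,870/1,592) × 426 = $6,922.50
Annual holding cost  = (Q/2)·H = (1,592/2) × 8.7 = $6,925.20
Total = $6,922.50 + $6,925.20 = $13,847.70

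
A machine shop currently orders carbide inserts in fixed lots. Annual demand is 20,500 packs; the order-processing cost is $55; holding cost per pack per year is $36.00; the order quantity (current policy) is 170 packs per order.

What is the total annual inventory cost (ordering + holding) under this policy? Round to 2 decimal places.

Ordering: D/Q × S = 20,500/170 × $55 = $6,632.35
Holding:  Q/2 × H = 170/2 × $36 = $3,060.00
Total = $6,632.35 + $3,060.00 = $9,692.35

$9,692.35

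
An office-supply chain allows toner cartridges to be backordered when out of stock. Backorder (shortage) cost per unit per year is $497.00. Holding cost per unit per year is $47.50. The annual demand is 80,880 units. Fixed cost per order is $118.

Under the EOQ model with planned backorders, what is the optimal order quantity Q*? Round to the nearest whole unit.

664 units

Basic EOQ = √(2·80,880·118/47.5) = 633.913
Backorder adjustment √((H+b)/b) = √((47.5+497)/497) = 1.0467
Q* = 633.913 × 1.0467 ≈ 663.51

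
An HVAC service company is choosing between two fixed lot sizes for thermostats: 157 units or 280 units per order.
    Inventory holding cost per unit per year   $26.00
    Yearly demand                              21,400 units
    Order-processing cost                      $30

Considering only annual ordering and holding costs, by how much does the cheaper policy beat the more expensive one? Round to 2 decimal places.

TC(Q) = (D/Q)S + (Q/2)H
TC(157) = (21,400/157)×30 + (157/2)×26 = $6,130.17
TC(280) = (21,400/280)×30 + (280/2)×26 = $5,932.86
|ΔTC| = |$6,130.17 − $5,932.86| = $197.31

$197.31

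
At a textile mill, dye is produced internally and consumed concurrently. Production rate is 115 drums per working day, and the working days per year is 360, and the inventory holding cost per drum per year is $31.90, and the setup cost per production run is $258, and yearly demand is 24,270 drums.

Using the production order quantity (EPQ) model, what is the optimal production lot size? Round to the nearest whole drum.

d = 24,270/360 = 67.4167 drums/day;  effective holding cost H(1 − d/p) = 31.9·(1 − 67.4167/115) = 13.19920
Q* = √(2DS / H_eff) = √(2·24,270·258 / 13.19920) ≈ 974.06

974 drums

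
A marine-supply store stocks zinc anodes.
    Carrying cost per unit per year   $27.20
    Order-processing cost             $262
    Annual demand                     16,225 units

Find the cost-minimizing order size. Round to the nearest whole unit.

2DS/H = 2·16,225·262/27.2 = 312,569.85
EOQ = √312,569.85 ≈ 559.08

559 units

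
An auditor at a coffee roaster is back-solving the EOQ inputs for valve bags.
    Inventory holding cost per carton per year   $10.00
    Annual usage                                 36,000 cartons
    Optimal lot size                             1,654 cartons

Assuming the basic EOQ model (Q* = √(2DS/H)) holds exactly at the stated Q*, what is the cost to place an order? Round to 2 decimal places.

EOQ relation: Q² = 2DS/H, so rearrange for the unknown.
S = Q²H / (2D) = 1,654² × 10 / (2 × 36,000) = 379.9606

$379.96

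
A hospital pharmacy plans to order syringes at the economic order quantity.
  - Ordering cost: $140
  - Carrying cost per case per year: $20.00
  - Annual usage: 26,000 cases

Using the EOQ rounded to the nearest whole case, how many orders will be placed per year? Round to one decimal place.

EOQ = √(2DS/H) = √(2 × 26,000 × 140 / 20)
    = √(364,000.00) ≈ 603.32 → Q = 603
N = D/Q = 26,000/603 ≈ 43.118 orders/yr

43.1 orders per year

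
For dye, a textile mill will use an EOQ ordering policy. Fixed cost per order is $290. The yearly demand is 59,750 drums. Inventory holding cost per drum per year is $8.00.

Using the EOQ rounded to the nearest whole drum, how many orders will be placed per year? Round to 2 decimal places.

Q* = √(2·D·S / H) = √(2·59,750·290 / 8) = √4,331,875.0 ≈ 2,081.32 → Q = 2,081
Orders per year = D/Q = 59,750 / 2,081 = 28.712

28.71 orders per year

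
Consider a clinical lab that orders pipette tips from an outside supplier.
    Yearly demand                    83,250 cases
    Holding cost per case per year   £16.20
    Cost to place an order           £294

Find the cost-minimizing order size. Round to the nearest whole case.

1,738 cases

Q* = √(2·D·S / H) = √(2·83,250·294 / 16.2) = √3,021,666.7 ≈ 1,738.29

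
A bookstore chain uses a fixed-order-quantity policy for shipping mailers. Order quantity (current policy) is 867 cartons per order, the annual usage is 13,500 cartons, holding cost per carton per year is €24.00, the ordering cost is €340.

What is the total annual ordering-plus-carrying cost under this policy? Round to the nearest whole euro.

Ordering: D/Q × S = 13,500/867 × €340 = €5,294.12
Holding:  Q/2 × H = 867/2 × €24 = €10,404.00
Total = €5,294.12 + €10,404.00 = €15,698.12

€15,698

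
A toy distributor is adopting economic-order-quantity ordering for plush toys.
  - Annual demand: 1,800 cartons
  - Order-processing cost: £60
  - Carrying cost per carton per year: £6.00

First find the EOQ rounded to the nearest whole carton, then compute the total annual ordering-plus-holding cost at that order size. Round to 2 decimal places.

Optimal lot size Q* = (2 × 1,800 × £60 / £6)^½ ≈ 189.74 → Q = 190 cartons
Orders/yr = 1,800/190 = 9.474; ordering cost = 9.474 × £60 = £568.42
Average inventory = 190/2 = 95; holding cost = 95 × £6 = £570.00
Total = £568.42 + £570.00 = £1,138.42

£1,138.42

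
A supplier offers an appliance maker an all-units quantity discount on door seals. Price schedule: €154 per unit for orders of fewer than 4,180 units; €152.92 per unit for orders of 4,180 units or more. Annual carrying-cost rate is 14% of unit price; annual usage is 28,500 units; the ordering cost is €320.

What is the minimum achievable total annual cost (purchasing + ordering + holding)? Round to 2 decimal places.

€4,405,146.21

H₁ = 14%×€154 = €21.5600;  H₂ = 14%×€152.92 = €21.4088
EOQ₁ = √(2×28,500×320/21.5600) = 919.79  (< 4,180, feasible at tier 1)
EOQ₂ = √(2×28,500×320/21.4088) = 923.03  (< 4,180 → use Q = 4,180 at tier-2 price)
TC(tier 1 (EOQ₁), Q≈919.8) = €4,408,830.64
TC(tier 2, Q≈4,180.0) = €4,405,146.21
Minimum at tier 2: €4,405,146.21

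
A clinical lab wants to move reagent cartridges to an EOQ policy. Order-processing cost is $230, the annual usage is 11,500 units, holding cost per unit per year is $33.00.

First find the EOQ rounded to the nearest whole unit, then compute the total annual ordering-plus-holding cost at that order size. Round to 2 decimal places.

Optimal lot size Q* = (2 × 11,500 × $230 / $33)^½ ≈ 400.38 → Q = 400 units
Orders/yr = 11,500/400 = 28.750; ordering cost = 28.750 × $230 = $6,612.50
Average inventory = 400/2 = 200; holding cost = 200 × $33 = $6,600.00
Total = $6,612.50 + $6,600.00 = $13,212.50

$13,212.50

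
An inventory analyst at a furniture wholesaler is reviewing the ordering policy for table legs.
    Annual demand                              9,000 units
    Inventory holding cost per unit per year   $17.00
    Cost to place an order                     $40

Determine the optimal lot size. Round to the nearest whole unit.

Q* = √(2·D·S / H) = √(2·9,000·40 / 17) = √42,352.9 ≈ 205.80

206 units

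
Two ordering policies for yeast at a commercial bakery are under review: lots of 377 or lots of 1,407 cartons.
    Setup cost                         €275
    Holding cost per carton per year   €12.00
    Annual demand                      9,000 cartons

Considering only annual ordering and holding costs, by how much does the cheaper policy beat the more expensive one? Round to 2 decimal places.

€1,374.08

For each Q, cost = (D/Q)·S + (Q/2)·H.
TC(377) = (9,000/377)×275 + (377/2)×12 = €8,826.99
TC(1,407) = (9,000/1,407)×275 + (1,407/2)×12 = €10,201.06
Cheaper: Q = 377.  Difference = €1,374.08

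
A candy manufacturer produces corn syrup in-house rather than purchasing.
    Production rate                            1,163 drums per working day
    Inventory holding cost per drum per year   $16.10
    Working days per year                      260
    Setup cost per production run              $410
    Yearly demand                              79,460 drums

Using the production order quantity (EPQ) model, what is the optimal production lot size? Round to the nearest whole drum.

2,343 drums

Daily demand d = 79,460/260 = 305.615; p = 1163; 1 − d/p = 0.73722
EPQ = √(2DS / (H(1 − d/p)))
    = √(2 × 79,460 × 410 / (16.1 × 0.73722)) ≈ 2,342.99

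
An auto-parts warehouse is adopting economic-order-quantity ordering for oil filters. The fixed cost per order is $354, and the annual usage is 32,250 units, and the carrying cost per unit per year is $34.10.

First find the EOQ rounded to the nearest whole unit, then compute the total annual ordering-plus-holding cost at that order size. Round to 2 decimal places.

EOQ = √(2DS/H) = √(2 × 32,250 × 354 / 34.1)
    = √(669,589.44) ≈ 818.28 → Q = 818 units
Annual ordering cost = (D/Q)·S = (32,250/818) × 354 = $13,956.60
Annual holding cost  = (Q/2)·H = (818/2) × 34.1 = $13,946.90
Total = $13,956.60 + $13,946.90 = $27,903.50

$27,903.50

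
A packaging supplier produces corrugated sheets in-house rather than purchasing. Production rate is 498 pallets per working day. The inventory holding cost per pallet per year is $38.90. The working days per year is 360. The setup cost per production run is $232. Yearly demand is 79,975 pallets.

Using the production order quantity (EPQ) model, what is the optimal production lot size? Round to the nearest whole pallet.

1,312 pallets

d = 79,975/360 = 222.1528 pallets/day;  effective holding cost H(1 − d/p) = 38.9·(1 − 222.1528/498) = 21.54710
Q* = √(2DS / H_eff) = √(2·79,975·232 / 21.54710) ≈ 1,312.33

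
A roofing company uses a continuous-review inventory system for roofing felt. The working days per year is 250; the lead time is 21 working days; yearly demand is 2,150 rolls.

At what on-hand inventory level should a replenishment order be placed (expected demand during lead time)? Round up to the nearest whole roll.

181 rolls

Daily demand d = 2,150 / 250 = 8.600 rolls/day
Demand during lead time = 8.600 × 21 = 180.60
Reorder point = 180.60 → round up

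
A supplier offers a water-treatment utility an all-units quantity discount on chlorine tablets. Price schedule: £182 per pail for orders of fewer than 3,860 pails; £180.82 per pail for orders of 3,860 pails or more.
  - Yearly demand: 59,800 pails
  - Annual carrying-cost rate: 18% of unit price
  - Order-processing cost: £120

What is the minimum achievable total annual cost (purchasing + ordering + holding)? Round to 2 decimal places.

H₁ = 18%×£182 = £32.7600;  H₂ = 18%×£180.82 = £32.5476
EOQ₁ = √(2×59,800×120/32.7600) = 661.89  (< 3,860, feasible at tier 1)
EOQ₂ = √(2×59,800×120/32.5476) = 664.04  (< 3,860 → use Q = 3,860 at tier-2 price)
TC(tier 1 (EOQ₁), Q≈661.9) = £10,905,283.44
TC(tier 2, Q≈3,860.0) = £10,877,711.94
Minimum at tier 2: £10,877,711.94

£10,877,711.94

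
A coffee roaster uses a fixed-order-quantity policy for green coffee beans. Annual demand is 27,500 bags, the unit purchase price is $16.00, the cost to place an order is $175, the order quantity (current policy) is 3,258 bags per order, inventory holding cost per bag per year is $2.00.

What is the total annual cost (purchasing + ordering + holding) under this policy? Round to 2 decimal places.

Annual ordering cost = (D/Q)·S = (27,500/3,258) × 175 = $1,477.13
Annual holding cost  = (Q/2)·H = (3,258/2) × 2 = $3,258.00
Purchase cost = D·C = 27,500 × 16 = $440,000.00
Total = $1,477.13 + $3,258.00 + $440,000.00 = $444,735.13

$444,735.13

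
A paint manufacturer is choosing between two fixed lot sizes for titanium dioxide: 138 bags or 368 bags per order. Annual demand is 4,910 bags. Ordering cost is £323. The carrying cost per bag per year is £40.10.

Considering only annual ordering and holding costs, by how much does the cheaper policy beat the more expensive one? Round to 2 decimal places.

Annual cost at Q: ordering D·S/Q plus holding Q·H/2.
TC(138) = (4,910/138)×323 + (138/2)×40.1 = £14,259.15
TC(368) = (4,910/368)×323 + (368/2)×40.1 = £11,687.99
Lots of 368 are cheaper by £2,571.15.

£2,571.15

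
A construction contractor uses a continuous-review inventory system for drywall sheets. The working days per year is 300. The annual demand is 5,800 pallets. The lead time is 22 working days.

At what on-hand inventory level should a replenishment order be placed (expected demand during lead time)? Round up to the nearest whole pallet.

426 pallets

Daily demand d = 5,800 / 300 = 19.333 pallets/day
Demand during lead time = 19.333 × 22 = 425.33
Reorder point = 425.33 → round up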